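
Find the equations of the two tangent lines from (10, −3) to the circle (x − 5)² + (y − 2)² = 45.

x − 2y = 16 and 2x − y = 23

A line y − (−3) = m(x − (10)) is tangent when its distance from (5, 2) is 3√5:
(−5m − (5))² = 45(m² + 1)
2m² − 5m + 2 = 0, so m = 1/2 or m = 2.
With m = 1/2: x − 2y = 16. With m = 2: 2x − y = 23.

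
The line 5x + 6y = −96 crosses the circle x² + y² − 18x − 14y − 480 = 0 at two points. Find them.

Express y = (−96 − 5x)/6 and substitute into the circle:
61x² + 732x = 0  ⟹  x² + 12x = 0
x = 0 or x = −12, giving (0, −16) and (−12, −6).

(−12, −6) and (0, −16)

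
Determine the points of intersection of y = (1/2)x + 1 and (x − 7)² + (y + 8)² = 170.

(−4, −1) and (8, 5)

Substitute y = (2 + x)/2:
5x² − 20x − 160 = 0  ⟹  x² − 4x − 32 = 0
x = 8 or x = −4, giving (8, 5) and (−4, −1).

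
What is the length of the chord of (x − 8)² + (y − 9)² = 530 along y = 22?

38

Centre (8, 9), r² = 530. Perpendicular distance d from centre to line = |−13| / √1 = 13.
Chord = 2√(r² − d²) = 2·√(361) = 38.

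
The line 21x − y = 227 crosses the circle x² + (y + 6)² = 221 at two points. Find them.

Express y = 21x − 227 and substitute into the circle:
442x² − 9282x + 48620 = 0  ⟹  x² − 21x + 110 = 0
x = 11 or x = 10, giving (11, 4) and (10, −17).

(10, −17) and (11, 4)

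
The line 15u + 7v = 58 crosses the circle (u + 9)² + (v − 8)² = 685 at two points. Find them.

From the line, v = (58 − 15u)/7. Substituting:
274u² + 822u − 29592 = 0  ⟹  u² + 3u − 108 = 0
u = 9 or u = −12, giving (9, −11) and (−12, 34).

(−12, 34) and (9, −11)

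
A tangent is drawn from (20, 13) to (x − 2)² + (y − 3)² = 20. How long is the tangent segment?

2√101

With centre O = (2, 3), |OP|² = 424 and r² = 20.
The tangent meets the radius at right angles, so tangent² = |PO|² − r² = 424 − 20 = 404.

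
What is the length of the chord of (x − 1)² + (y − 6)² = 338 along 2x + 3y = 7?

From the line, y = (7 − 2x)/3. Substituting:
13x² + 26x − 2912 = 0  ⟹  x² + 2x − 224 = 0
x = 14 or x = −16, giving (14, −7) and (−16, 13).
Chord length = distance between (14, −7) and (−16, 13) = √1300 = 10√13.

10√13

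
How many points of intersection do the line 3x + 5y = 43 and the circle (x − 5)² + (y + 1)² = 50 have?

Substituting the line into the circle gives 34x² − 538x + 1679 = 0.
Δ = 289444 − 228344 = 61100.
Two real roots: the line is a secant.

2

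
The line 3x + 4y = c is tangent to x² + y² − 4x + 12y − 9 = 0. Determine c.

c = −53 or c = 17

The line touches the circle iff its distance from (2, −6) is 7:
|3·2 + 4·(−6) − c| / √25 = 7
|c − (−18)| = 7·5, so c = 17 or c = −53.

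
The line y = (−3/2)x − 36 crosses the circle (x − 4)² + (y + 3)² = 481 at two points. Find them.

From the line, y = (−72 − 3x)/2. Substituting:
13x² + 364x + 2496 = 0  ⟹  x² + 28x + 192 = 0
x = −12 or x = −16, giving (−12, −18) and (−16, −12).

(−16, −12) and (−12, −18)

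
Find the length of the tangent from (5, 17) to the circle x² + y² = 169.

√145

Centre (0, 0), r² = 169. |PO|² = (5)² + (17)² = 314.
The tangent meets the radius at right angles, so tangent² = |PO|² − r² = 314 − 169 = 145.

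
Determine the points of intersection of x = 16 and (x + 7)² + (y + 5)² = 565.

(16, −11) and (16, 1)

The line gives x = 16. Substituting into the circle:
y² + 10y − 11 = 0
y = 1 or y = −11, giving (16, 1) and (16, −11).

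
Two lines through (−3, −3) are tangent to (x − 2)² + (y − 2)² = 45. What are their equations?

Let a tangent through (−3, −3) have slope m. Its distance from (2, 2) must equal 3√5:
[m·(5) − (5)]² = 45(m² + 1)
2m² + 5m + 2 = 0, so m = −2 or m = −1/2.
Through (−3, −3) these give 2x + y = −9 and x + 2y = −9.

2x + y = −9 and x + 2y = −9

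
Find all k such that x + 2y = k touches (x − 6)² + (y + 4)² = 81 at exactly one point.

k = −2 ± 9√5

The line touches the circle iff its distance from (6, −4) is 9:
|1·6 + 2·(−4) − k| / √5 = 9
|k − (−2)| = 9√5.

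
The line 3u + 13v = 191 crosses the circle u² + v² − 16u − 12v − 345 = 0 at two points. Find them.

Substitute v = (191 − 3u)/13:
178u² − 3382u − 51620 = 0  ⟹  u² − 19u − 290 = 0
u = 29 or u = −10, giving (29, 8) and (−10, 17).

(−10, 17) and (29, 8)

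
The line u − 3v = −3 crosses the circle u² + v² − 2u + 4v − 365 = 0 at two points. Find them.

Substitute v = (3 + u)/3:
10u² − 3240 = 0  ⟹  u² − 324 = 0
u = 18 or u = −18, giving (18, 7) and (−18, −5).

(−18, −5) and (18, 7)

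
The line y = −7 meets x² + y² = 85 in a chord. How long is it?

12

From the line, y = −7. Substituting:
x² − 36 = 0
x = 6 or x = −6, giving (6, −7) and (−6, −7).
Chord length = distance between (6, −7) and (−6, −7) = √144 = 12.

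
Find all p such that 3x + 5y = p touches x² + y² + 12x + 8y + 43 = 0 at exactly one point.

The line touches the circle iff its distance from (−6, −4) is 3:
|3·(−6) + 5·(−4) − p| / √34 = 3
|p − (−38)| = 3√34.

p = −38 ± 3√34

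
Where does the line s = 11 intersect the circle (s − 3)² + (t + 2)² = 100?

(11, −8) and (11, 4)

The line gives s = 11. Substituting into the circle:
t² + 4t − 32 = 0
t = 4 or t = −8, giving (11, 4) and (11, −8).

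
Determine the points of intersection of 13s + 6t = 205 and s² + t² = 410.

Substitute t = (205 − 13s)/6:
205s² − 5330s + 27265 = 0  ⟹  s² − 26s + 133 = 0
s = 19 or s = 7, giving (19, −7) and (7, 19).

(7, 19) and (19, −7)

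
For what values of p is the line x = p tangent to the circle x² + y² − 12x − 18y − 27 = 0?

For a tangent, require d(centre, line) = r = 12.
|1·6 + 0·9 − p| / √1 = 12
|p − (6)| = 12, so p = 18 or p = −6.

p = −6 or p = 18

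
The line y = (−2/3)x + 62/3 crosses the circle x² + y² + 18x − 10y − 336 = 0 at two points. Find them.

(−8, 26) and (10, 14)

Express y = (62 − 2x)/3 and substitute into the circle:
13x² − 26x − 1040 = 0  ⟹  x² − 2x − 80 = 0
x = 10 or x = −8, giving (10, 14) and (−8, 26).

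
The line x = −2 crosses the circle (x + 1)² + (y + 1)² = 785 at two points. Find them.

(−2, −29) and (−2, 27)

The line gives x = −2. Substituting into the circle:
y² + 2y − 783 = 0
y = 27 or y = −29, giving (−2, 27) and (−2, −29).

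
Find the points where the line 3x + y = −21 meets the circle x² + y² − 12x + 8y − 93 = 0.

(−6, −3) and (−3, −12)

Substitute y = −3x − 21:
10x² + 90x + 180 = 0  ⟹  x² + 9x + 18 = 0
x = −3 or x = −6, giving (−3, −12) and (−6, −3).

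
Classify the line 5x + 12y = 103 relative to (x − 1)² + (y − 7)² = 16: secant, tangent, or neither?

secant

Substituting the line into the circle gives 169x² − 478x − 1799 = 0.
Δ = 228484 − (−1216124) = 1444608.
Two real roots: the line is a secant.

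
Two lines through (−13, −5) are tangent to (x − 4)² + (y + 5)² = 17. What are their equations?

x + 4y = −33 and x − 4y = 7

Write the tangent as mx − y + (−5 − m·(−13)) = 0 and set its distance from the centre to √17:
(17m − (0))² = 17(m² + 1)
16m² − 1 = 0, so m = −1/4 or m = 1/4.
Through (−13, −5) these give x + 4y = −33 and x − 4y = 7.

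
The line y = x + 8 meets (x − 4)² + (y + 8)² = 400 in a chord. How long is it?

Centre (4, −8), r² = 400. Perpendicular distance d from centre to line = |20| / √2 = 20/√2.
Half the chord is √(r² − d²) = √(200), so the full chord is 20√2.

20√2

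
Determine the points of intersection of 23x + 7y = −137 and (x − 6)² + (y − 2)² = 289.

(−9, 10) and (−2, −13)

Substitute y = (−137 − 23x)/7:
578x² + 6358x + 10404 = 0  ⟹  x² + 11x + 18 = 0
x = −2 or x = −9, giving (−2, −13) and (−9, 10).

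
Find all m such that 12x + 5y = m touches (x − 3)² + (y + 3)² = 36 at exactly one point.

Tangency holds when the distance from the centre (3, −3) to the line equals the radius 6:
|12·3 + 5·(−3) − m| / √169 = 6
|m − (21)| = 6·13, so m = 99 or m = −57.

m = −57 or m = 99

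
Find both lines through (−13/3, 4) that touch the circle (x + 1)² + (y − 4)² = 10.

3x + y = −9 and 3x − y = −17

Write the tangent as mx − y + (4 − m·(−13/3)) = 0 and set its distance from the centre to √10:
(10/3m − (0))² = 10(m² + 1)
m² − 9 = 0, so m = −3 or m = 3.
Through (−13/3, 4) these give 3x + y = −9 and 3x − y = −17.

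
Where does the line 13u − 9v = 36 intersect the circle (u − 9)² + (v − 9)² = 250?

Express v = (−36 + 13u)/9 and substitute into the circle:
250u² − 4500u = 0  ⟹  u² − 18u = 0
u = 18 or u = 0, giving (18, 22) and (0, −4).

(0, −4) and (18, 22)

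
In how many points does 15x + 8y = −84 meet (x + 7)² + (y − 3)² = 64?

Substituting the line into the circle gives 289x² + 4136x + 10704 = 0.
Δ = 17106496 − 12373824 = 4732672.
Two real roots: the line is a secant.

2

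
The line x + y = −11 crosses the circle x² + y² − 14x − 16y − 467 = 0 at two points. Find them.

From the line, y = −x − 11. Substituting:
2x² + 24x − 170 = 0  ⟹  x² + 12x − 85 = 0
x = 5 or x = −17, giving (5, −16) and (−17, 6).

(−17, 6) and (5, −16)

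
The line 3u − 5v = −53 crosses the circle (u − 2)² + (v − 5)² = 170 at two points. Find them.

(−11, 4) and (9, 16)

Express v = (53 + 3u)/5 and substitute into the circle:
34u² + 68u − 3366 = 0  ⟹  u² + 2u − 99 = 0
u = 9 or u = −11, giving (9, 16) and (−11, 4).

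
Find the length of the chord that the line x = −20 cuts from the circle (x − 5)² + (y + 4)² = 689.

Centre (5, −4), r² = 689. Perpendicular distance d from centre to line = |25| / √1 = 25.
Half the chord is √(r² − d²) = √(64), so the full chord is 16.

16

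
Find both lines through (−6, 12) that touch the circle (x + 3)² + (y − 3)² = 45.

Write the tangent as mx − y + (12 − m·(−6)) = 0 and set its distance from the centre to 3√5:
[m·(3) − (−9)]² = 45(m² + 1)
2m² − 3m − 2 = 0, so m = −1/2 or m = 2.
With m = −1/2: x + 2y = 18. With m = 2: 2x − y = −24.

x + 2y = 18 and 2x − y = −24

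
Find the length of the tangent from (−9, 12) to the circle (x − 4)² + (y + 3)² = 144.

5√10

The centre is (4, −3) and r = 12. The square of the distance from P to the centre is 169 + 225 = 394.
By the tangent–radius right angle, tangent length = √(|PO|² − r²) = √250 = 5√10.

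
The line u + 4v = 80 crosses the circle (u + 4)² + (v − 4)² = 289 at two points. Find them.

(−4, 21) and (4, 19)

From the line, v = (80 − u)/4. Substituting:
17u² − 272 = 0  ⟹  u² − 16 = 0
u = 4 or u = −4, giving (4, 19) and (−4, 21).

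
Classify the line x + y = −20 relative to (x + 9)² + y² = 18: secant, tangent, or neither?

neither

Substituting the line into the circle gives 2x² + 58x + 463 = 0.
Discriminant = (58)² − 4·2·(463) = −340 < 0.
No real roots: the line does not meet the circle.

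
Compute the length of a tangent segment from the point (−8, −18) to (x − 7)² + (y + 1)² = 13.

√501

Centre (7, −1), r² = 13. |PO|² = (−15)² + (−17)² = 514.
By the tangent–radius right angle, tangent length = √(|PO|² − r²) = √501.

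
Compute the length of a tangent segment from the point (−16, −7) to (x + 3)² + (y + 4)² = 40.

Centre (−3, −4), r² = 40. |PO|² = (−13)² + (−3)² = 178.
Power of the point: PT² = |PO|² − r² = 138, so PT = √138.

√138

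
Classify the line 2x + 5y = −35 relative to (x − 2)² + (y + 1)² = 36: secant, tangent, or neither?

Centre (2, −1), r² = 36. Distance² from centre to line = (34)²/29 = 1156/29.
Since d² > r², the line lies outside the circle.

neither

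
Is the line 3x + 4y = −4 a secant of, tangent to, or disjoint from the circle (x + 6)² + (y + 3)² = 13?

Centre (−6, −3), r² = 13. Distance² from centre to line = (−26)²/25 = 676/25.
Since d² > r², the line lies outside the circle.

disjoint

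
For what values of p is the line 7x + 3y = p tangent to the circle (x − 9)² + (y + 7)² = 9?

p = 42 ± 3√58

For a tangent, require d(centre, line) = r = 3.
|7·9 + 3·(−7) − p| / √58 = 3
|p − (42)| = 3√58.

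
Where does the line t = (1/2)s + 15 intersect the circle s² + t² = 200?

(−10, 10) and (−2, 14)

Express t = (30 + s)/2 and substitute into the circle:
5s² + 60s + 100 = 0  ⟹  s² + 12s + 20 = 0
s = −2 or s = −10, giving (−2, 14) and (−10, 10).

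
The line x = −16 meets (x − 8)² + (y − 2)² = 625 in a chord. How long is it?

The distance from (8, 2) to the line is 24, and r² = 625.
Half the chord is √(r² − d²) = √(49), so the full chord is 14.

14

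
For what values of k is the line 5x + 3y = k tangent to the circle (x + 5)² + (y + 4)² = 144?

For a tangent, require d(centre, line) = r = 12.
|5·(−5) + 3·(−4) − k| / √34 = 12
|k − (−37)| = 12√34.

k = −37 ± 12√34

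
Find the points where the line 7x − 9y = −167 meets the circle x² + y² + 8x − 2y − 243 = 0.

(−20, 3) and (−2, 17)

From the line, y = (167 + 7x)/9. Substituting:
130x² + 2860x + 5200 = 0  ⟹  x² + 22x + 40 = 0
x = −2 or x = −20, giving (−2, 17) and (−20, 3).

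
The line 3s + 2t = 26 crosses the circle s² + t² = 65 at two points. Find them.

Substitute t = (26 − 3s)/2:
13s² − 156s + 416 = 0  ⟹  s² − 12s + 32 = 0
s = 8 or s = 4, giving (8, 1) and (4, 7).

(4, 7) and (8, 1)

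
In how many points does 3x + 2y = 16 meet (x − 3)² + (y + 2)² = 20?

Substituting the line into the circle gives 13x² − 144x + 356 = 0.
Discriminant = (−144)² − 4·13·(356) = 2224 > 0.
Two real roots: the line is a secant.

2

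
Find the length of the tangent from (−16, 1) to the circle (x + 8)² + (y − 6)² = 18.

√71

Centre (−8, 6), r² = 18. |PO|² = (−8)² + (−5)² = 89.
The tangent meets the radius at right angles, so tangent² = |PO|² − r² = 89 − 18 = 71.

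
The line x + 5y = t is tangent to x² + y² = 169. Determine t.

For a tangent, require d(centre, line) = r = 13.
|1·0 + 5·0 − t| / √26 = 13
|t| = 13√26.

t = ±13√26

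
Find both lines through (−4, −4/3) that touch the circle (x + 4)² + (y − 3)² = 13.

2x − 3y = −4 and 2x + 3y = −12

A line y − (−4/3) = m(x − (−4)) is tangent when its distance from (−4, 3) is √13:
[m·(0) − (13/3)]² = 13(m² + 1)
9m² − 4 = 0, so m = 2/3 or m = −2/3.
With m = 2/3: 2x − 3y = −4. With m = −2/3: 2x + 3y = −12.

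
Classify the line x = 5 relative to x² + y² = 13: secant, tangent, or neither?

Substituting the line into the circle gives y² + 12 = 0.
Discriminant = (0)² − 4·1·(12) = −48 < 0.
No real roots: the line does not meet the circle.

neither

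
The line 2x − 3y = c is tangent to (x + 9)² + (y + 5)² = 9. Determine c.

c = −3 ± 3√13

The line touches the circle iff its distance from (−9, −5) is 3:
|2·(−9) − 3·(−5) − c| / √13 = 3
|c − (−3)| = 3√13.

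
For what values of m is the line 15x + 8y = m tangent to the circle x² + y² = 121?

m = −187 or m = 187

For a tangent, require d(centre, line) = r = 11.
|15·0 + 8·0 − m| / √289 = 11
|m| = 11·17, so m = 187 or m = −187.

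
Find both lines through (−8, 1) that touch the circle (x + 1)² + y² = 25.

Write the tangent as mx − y + (1 − m·(−8)) = 0 and set its distance from the centre to 5:
[m·(7) − (−1)]² = 25(m² + 1)
12m² + 7m − 12 = 0, so m = 3/4 or m = −4/3.
Through (−8, 1) these give 3x − 4y = −28 and 4x + 3y = −29.

3x − 4y = −28 and 4x + 3y = −29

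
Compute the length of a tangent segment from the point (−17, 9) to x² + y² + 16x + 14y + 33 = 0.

With centre O = (−8, −7), |OP|² = 337 and r² = 80.
The tangent meets the radius at right angles, so tangent² = |PO|² − r² = 337 − 80 = 257.

√257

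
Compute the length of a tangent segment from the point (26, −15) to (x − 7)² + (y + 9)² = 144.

√253

The centre is (7, −9) and r = 12. The square of the distance from P to the centre is 361 + 36 = 397.
Power of the point: PT² = |PO|² − r² = 253, so PT = √253.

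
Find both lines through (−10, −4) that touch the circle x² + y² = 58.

7x − 3y = −58 and 3x + 7y = −58

Let a tangent through (−10, −4) have slope m. Its distance from (0, 0) must equal √58:
(10m − (4))² = 58(m² + 1)
21m² − 40m − 21 = 0, so m = 7/3 or m = −3/7.
With m = 7/3: 7x − 3y = −58. With m = −3/7: 3x + 7y = −58.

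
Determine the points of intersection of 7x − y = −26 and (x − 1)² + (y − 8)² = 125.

From the line, y = 7x + 26. Substituting:
50x² + 250x + 200 = 0  ⟹  x² + 5x + 4 = 0
x = −1 or x = −4, giving (−1, 19) and (−4, −2).

(−4, −2) and (−1, 19)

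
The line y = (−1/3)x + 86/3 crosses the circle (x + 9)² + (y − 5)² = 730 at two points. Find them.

(−10, 32) and (8, 26)

From the line, y = (86 − x)/3. Substituting:
10x² + 20x − 800 = 0  ⟹  x² + 2x − 80 = 0
x = 8 or x = −10, giving (8, 26) and (−10, 32).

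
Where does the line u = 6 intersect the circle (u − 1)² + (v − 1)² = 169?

The line gives u = 6. Substituting into the circle:
v² − 2v − 143 = 0
v = 13 or v = −11, giving (6, 13) and (6, −11).

(6, −11) and (6, 13)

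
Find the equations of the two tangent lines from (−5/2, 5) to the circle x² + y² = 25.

y = 5 and 4x − 3y = −25

Write the tangent as mx − y + (5 − m·(−5/2)) = 0 and set its distance from the centre to 5:
[m·(5/2) − (−5)]² = 25(m² + 1)
3m² − 4m = 0, so m = 0 or m = 4/3.
Through (−5/2, 5) these give y = 5 and 4x − 3y = −25.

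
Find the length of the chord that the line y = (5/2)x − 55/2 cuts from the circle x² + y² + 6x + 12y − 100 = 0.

The distance from (−3, −6) to the line is 58/√29, and r² = 145.
Chord = 2√(r² − d²) = 2·√(29) = 2√29.

2√29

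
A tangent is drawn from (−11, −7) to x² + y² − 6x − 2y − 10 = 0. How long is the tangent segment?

4√15

With centre O = (3, 1), |OP|² = 260 and r² = 20.
By the tangent–radius right angle, tangent length = √(|PO|² − r²) = √240 = 4√15.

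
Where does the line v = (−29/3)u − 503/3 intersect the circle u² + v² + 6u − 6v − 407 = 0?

Express v = (−503 − 29u)/3 and substitute into the circle:
850u² + 29750u + 258400 = 0  ⟹  u² + 35u + 304 = 0
u = −16 or u = −19, giving (−16, −13) and (−19, 16).

(−19, 16) and (−16, −13)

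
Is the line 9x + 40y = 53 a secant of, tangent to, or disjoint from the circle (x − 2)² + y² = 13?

Centre (2, 0), r² = 13. Distance² from centre to line = (−35)²/1681 = 1225/1681.
Since d² < r², the line cuts the circle twice.

secant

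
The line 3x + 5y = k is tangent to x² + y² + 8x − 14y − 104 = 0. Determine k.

For a tangent, require d(centre, line) = r = 13.
|3·(−4) + 5·7 − k| / √34 = 13
|k − (23)| = 13√34.

k = 23 ± 13√34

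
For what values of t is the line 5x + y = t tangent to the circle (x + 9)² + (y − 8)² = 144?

t = −37 ± 12√26

For a tangent, require d(centre, line) = r = 12.
|5·(−9) + 1·8 − t| / √26 = 12
|t − (−37)| = 12√26.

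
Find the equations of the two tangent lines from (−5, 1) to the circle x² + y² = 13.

Let a tangent through (−5, 1) have slope m. Its distance from (0, 0) must equal √13:
[m·(5) − (−1)]² = 13(m² + 1)
6m² + 5m − 6 = 0, so m = −3/2 or m = 2/3.
With m = −3/2: 3x + 2y = −13. With m = 2/3: 2x − 3y = −13.

3x + 2y = −13 and 2x − 3y = −13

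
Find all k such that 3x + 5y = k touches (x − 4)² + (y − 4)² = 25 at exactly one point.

Tangency holds when the distance from the centre (4, 4) to the line equals the radius 5:
|3·4 + 5·4 − k| / √34 = 5
|k − (32)| = 5√34.

k = 32 ± 5√34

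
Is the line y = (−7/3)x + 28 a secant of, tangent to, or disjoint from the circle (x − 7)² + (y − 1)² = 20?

Centre (7, 1), r² = 20. Distance² from centre to line = (−32)²/58 = 512/29.
Since d² < r², the line cuts the circle twice.

secant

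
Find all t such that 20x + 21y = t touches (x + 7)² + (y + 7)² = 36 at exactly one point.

For a tangent, require d(centre, line) = r = 6.
|20·(−7) + 21·(−7) − t| / √841 = 6
|t − (−287)| = 6·29, so t = −113 or t = −461.

t = −461 or t = −113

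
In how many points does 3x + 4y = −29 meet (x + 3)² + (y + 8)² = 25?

Centre (−3, −8), r² = 25. Distance² from centre to line = (−12)²/25 = 144/25.
Since d² < r², the line cuts the circle twice.

2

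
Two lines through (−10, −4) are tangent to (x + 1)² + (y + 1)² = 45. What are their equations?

2x − y = −16 and x + 2y = −18

A line y − (−4) = m(x − (−10)) is tangent when its distance from (−1, −1) is 3√5:
[m·(9) − (3)]² = 45(m² + 1)
2m² − 3m − 2 = 0, so m = 2 or m = −1/2.
With m = 2: 2x − y = −16. With m = −1/2: x + 2y = −18.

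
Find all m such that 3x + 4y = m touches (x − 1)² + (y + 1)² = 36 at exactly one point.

m = −31 or m = 29

Tangency holds when the distance from the centre (1, −1) to the line equals the radius 6:
|3·1 + 4·(−1) − m| / √25 = 6
|m − (−1)| = 6·5, so m = 29 or m = −31.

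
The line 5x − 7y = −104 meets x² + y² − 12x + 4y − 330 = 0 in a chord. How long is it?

2√74

Express y = (104 + 5x)/7 and substitute into the circle:
74x² + 592x − 2442 = 0  ⟹  x² + 8x − 33 = 0
x = 3 or x = −11, giving (3, 17) and (−11, 7).
|(3, 17) − (−11, 7)| = √((14)² + (10)²) = 2√74.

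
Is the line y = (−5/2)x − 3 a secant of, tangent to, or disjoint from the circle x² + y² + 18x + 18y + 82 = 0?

disjoint

d² = (5·(−9) + 2·(−9) − (−6))²/29 = 3249/29; r² = 80.
Since d² > r², the line lies outside the circle.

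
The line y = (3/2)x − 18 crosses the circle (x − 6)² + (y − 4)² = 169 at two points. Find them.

Express y = (−36 + 3x)/2 and substitute into the circle:
13x² − 312x + 1404 = 0  ⟹  x² − 24x + 108 = 0
x = 18 or x = 6, giving (18, 9) and (6, −9).

(6, −9) and (18, 9)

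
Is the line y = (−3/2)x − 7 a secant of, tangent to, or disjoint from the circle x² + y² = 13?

disjoint

Centre (0, 0), r² = 13. Distance² from centre to line = (14)²/13 = 196/13.
Since d² > r², the line lies outside the circle.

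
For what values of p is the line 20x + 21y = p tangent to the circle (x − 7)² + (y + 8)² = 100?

For a tangent, require d(centre, line) = r = 10.
|20·7 + 21·(−8) − p| / √841 = 10
|p − (−28)| = 10·29, so p = 262 or p = −318.

p = −318 or p = 262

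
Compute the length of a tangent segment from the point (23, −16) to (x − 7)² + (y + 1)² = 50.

The centre is (7, −1) and r = 5√2. The square of the distance from P to the centre is 256 + 225 = 481.
By the tangent–radius right angle, tangent length = √(|PO|² − r²) = √431.

√431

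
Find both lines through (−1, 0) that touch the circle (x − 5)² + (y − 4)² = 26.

A line y − (0) = m(x − (−1)) is tangent when its distance from (5, 4) is √26:
[m·(6) − (4)]² = 26(m² + 1)
5m² − 24m − 5 = 0, so m = 5 or m = −1/5.
Through (−1, 0) these give 5x − y = −5 and x + 5y = −1.

5x − y = −5 and x + 5y = −1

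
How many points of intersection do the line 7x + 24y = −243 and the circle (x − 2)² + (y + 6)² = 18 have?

0

Centre (2, −6), r² = 18. Distance² from centre to line = (113)²/625 = 12769/625.
Since d² > r², the line lies outside the circle.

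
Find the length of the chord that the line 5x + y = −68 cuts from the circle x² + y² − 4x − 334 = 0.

Centre (2, 0), r² = 338. Perpendicular distance d from centre to line = |78| / √26 = 78/√26.
Half the chord is √(r² − d²) = √(104), so the full chord is 4√26.

4√26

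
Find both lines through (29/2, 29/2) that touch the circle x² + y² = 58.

7x − 3y = 58 and 3x − 7y = −58

Write the tangent as mx − y + (29/2 − m·(29/2)) = 0 and set its distance from the centre to √58:
[m·(−29/2) − (−29/2)]² = 58(m² + 1)
21m² − 58m + 21 = 0, so m = 7/3 or m = 3/7.
Through (29/2, 29/2) these give 7x − 3y = 58 and 3x − 7y = −58.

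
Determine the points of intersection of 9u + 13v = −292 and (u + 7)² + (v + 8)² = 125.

(−18, −10) and (−5, −19)

Express v = (−292 − 9u)/13 and substitute into the circle:
250u² + 5750u + 22500 = 0  ⟹  u² + 23u + 90 = 0
u = −5 or u = −18, giving (−5, −19) and (−18, −10).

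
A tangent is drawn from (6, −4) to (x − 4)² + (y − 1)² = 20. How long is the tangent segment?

3

The centre is (4, 1) and r = 2√5. The square of the distance from P to the centre is 4 + 25 = 29.
The tangent meets the radius at right angles, so tangent² = |PO|² − r² = 29 − 20 = 9.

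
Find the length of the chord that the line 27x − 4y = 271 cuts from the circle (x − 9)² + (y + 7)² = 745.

2√745

Centre (9, −7), r² = 745. Perpendicular distance d from centre to line = |0| / √745 = 0/√745.
Chord = 2√(r² − d²) = 2·√(745) = 2√745.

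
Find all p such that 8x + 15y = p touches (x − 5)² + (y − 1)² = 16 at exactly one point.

For a tangent, require d(centre, line) = r = 4.
|8·5 + 15·1 − p| / √289 = 4
|p − (55)| = 4·17, so p = 123 or p = −13.

p = −13 or p = 123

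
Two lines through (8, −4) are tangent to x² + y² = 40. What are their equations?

3x + y = 20 and x − 3y = 20

Let a tangent through (8, −4) have slope m. Its distance from (0, 0) must equal 2√10:
[m·(−8) − (4)]² = 40(m² + 1)
3m² + 8m − 3 = 0, so m = −3 or m = 1/3.
With m = −3: 3x + y = 20. With m = 1/3: x − 3y = 20.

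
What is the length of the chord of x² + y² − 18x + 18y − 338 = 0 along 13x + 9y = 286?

The distance from (9, −9) to the line is 250/√250, and r² = 500.
Half the chord is √(r² − d²) = √(250), so the full chord is 10√10.

10√10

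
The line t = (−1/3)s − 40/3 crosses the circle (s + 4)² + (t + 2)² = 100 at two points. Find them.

(−10, −10) and (−4, −12)

From the line, t = (−40 − s)/3. Substituting:
10s² + 140s + 400 = 0  ⟹  s² + 14s + 40 = 0
s = −4 or s = −10, giving (−4, −12) and (−10, −10).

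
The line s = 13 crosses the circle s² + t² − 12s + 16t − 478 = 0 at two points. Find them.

The line gives s = 13. Substituting into the circle:
t² + 16t − 465 = 0
t = 15 or t = −31, giving (13, 15) and (13, −31).

(13, −31) and (13, 15)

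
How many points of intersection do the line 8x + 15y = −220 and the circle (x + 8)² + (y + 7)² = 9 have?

1

d² = (8·(−8) + 15·(−7) − (−220))²/289 = 9; r² = 9.
Since d² = r², the line is tangent.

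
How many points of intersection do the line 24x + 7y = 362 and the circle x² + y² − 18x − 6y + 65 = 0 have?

1

Substituting the line into the circle gives 625x² − 17250x + 119025 = 0.
Δ = 297562500 − 297562500 = 0.
A repeated root: the line is tangent.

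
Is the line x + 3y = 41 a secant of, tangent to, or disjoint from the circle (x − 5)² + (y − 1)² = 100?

disjoint

Substituting the line into the circle gives 10x² − 166x + 769 = 0.
Discriminant = (−166)² − 4·10·(769) = −3204 < 0.
No real roots: the line does not meet the circle.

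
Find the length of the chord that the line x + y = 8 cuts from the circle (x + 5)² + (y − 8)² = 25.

Substitute y = −x + 8:
2x² + 10x = 0  ⟹  x² + 5x = 0
x = 0 or x = −5, giving (0, 8) and (−5, 13).
Chord length = distance between (0, 8) and (−5, 13) = √50 = 5√2.

5√2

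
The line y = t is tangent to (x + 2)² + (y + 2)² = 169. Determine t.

The line touches the circle iff its distance from (−2, −2) is 13:
|0·(−2) + 1·(−2) − t| / √1 = 13
|t − (−2)| = 13, so t = 11 or t = −15.

t = −15 or t = 11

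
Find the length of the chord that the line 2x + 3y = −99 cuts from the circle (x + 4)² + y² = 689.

4√13

Centre (−4, 0), r² = 689. Perpendicular distance d from centre to line = |91| / √13 = 91/√13.
Chord = 2√(r² − d²) = 2·√(52) = 4√13.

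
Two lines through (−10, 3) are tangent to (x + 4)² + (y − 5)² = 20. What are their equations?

Write the tangent as mx − y + (3 − m·(−10)) = 0 and set its distance from the centre to 2√5:
[m·(6) − (2)]² = 20(m² + 1)
2m² − 3m − 2 = 0, so m = −1/2 or m = 2.
Through (−10, 3) these give x + 2y = −4 and 2x − y = −23.

x + 2y = −4 and 2x − y = −23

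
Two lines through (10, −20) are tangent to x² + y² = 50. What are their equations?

A line y − (−20) = m(x − (10)) is tangent when its distance from (0, 0) is 5√2:
(−10m − (20))² = 50(m² + 1)
m² + 8m + 7 = 0, so m = −7 or m = −1.
Through (10, −20) these give 7x + y = 50 and x + y = −10.

7x + y = 50 and x + y = −10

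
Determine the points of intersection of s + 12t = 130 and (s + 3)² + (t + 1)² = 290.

From the line, t = (130 − s)/12. Substituting:
145s² + 580s − 20300 = 0  ⟹  s² + 4s − 140 = 0
s = 10 or s = −14, giving (10, 10) and (−14, 12).

(−14, 12) and (10, 10)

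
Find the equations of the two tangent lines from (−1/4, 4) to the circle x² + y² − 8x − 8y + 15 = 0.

A line y − (4) = m(x − (−1/4)) is tangent when its distance from (4, 4) is √17:
[m·(17/4) − (0)]² = 17(m² + 1)
m² − 16 = 0, so m = 4 or m = −4.
Through (−1/4, 4) these give 4x − y = −5 and 4x + y = 3.

4x − y = −5 and 4x + y = 3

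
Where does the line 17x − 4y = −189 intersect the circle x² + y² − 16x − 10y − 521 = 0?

(−13, −8) and (−5, 26)

Express y = (189 + 17x)/4 and substitute into the circle:
305x² + 5490x + 19825 = 0  ⟹  x² + 18x + 65 = 0
x = −5 or x = −13, giving (−5, 26) and (−13, −8).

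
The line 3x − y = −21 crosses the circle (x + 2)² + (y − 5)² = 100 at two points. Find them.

(−8, −3) and (−2, 15)

Express y = 3x + 21 and substitute into the circle:
10x² + 100x + 160 = 0  ⟹  x² + 10x + 16 = 0
x = −2 or x = −8, giving (−2, 15) and (−8, −3).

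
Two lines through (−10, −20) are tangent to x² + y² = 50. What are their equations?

Write the tangent as mx − y + (−20 − m·(−10)) = 0 and set its distance from the centre to 5√2:
(10m − (20))² = 50(m² + 1)
m² − 8m + 7 = 0, so m = 1 or m = 7.
Through (−10, −20) these give x − y = 10 and 7x − y = −50.

x − y = 10 and 7x − y = −50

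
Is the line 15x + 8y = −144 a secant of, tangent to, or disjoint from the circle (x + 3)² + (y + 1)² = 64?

secant

Centre (−3, −1), r² = 64. Distance² from centre to line = (91)²/289 = 8281/289.
Since d² < r², the line cuts the circle twice.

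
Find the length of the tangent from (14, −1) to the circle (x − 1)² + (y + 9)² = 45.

The centre is (1, −9) and r = 3√5. The square of the distance from P to the centre is 169 + 64 = 233.
The tangent meets the radius at right angles, so tangent² = |PO|² − r² = 233 − 45 = 188.

2√47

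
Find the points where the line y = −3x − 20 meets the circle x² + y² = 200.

(−10, 10) and (−2, −14)

Express y = −3x − 20 and substitute into the circle:
10x² + 120x + 200 = 0  ⟹  x² + 12x + 20 = 0
x = −2 or x = −10, giving (−2, −14) and (−10, 10).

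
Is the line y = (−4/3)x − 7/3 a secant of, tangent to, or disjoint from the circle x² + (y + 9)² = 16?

Substituting the line into the circle gives 25x² − 160x + 256 = 0.
Discriminant = (−160)² − 4·25·(256) = 0.
A repeated root: the line is tangent.

tangent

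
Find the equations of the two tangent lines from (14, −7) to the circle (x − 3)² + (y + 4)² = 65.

7x + 4y = 70 and 4x − 7y = 105

Let a tangent through (14, −7) have slope m. Its distance from (3, −4) must equal √65:
(−11m − (3))² = 65(m² + 1)
28m² + 33m − 28 = 0, so m = −7/4 or m = 4/7.
With m = −7/4: 7x + 4y = 70. With m = 4/7: 4x − 7y = 105.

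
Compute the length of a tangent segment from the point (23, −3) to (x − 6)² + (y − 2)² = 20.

7√6

Centre (6, 2), r² = 20. |PO|² = (17)² + (−5)² = 314.
Power of the point: PT² = |PO|² − r² = 294, so PT = 7√6.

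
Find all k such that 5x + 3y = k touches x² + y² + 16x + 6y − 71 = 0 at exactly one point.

k = −49 ± 12√34

For a tangent, require d(centre, line) = r = 12.
|5·(−8) + 3·(−3) − k| / √34 = 12
|k − (−49)| = 12√34.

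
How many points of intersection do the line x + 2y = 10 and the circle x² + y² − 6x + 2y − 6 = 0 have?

0

Substituting the line into the circle gives 5x² − 48x + 116 = 0.
Discriminant = (−48)² − 4·5·(116) = −16 < 0.
No real roots: the line does not meet the circle.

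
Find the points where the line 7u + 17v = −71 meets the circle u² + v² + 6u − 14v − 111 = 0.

(−15, 2) and (2, −5)

From the line, v = (−71 − 7u)/17. Substituting:
338u² + 4394u − 10140 = 0  ⟹  u² + 13u − 30 = 0
u = 2 or u = −15, giving (2, −5) and (−15, 2).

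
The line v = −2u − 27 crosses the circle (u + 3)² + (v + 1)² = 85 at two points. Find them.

(−12, −3) and (−10, −7)

Substitute v = −2u − 27:
5u² + 110u + 600 = 0  ⟹  u² + 22u + 120 = 0
u = −10 or u = −12, giving (−10, −7) and (−12, −3).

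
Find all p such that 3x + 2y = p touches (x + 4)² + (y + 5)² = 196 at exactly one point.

The line touches the circle iff its distance from (−4, −5) is 14:
|3·(−4) + 2·(−5) − p| / √13 = 14
|p − (−22)| = 14√13.

p = −22 ± 14√13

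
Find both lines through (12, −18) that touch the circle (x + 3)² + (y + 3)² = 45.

x + 2y = −24 and 2x + y = 6

Write the tangent as mx − y + (−18 − m·(12)) = 0 and set its distance from the centre to 3√5:
(−15m − (15))² = 45(m² + 1)
2m² + 5m + 2 = 0, so m = −1/2 or m = −2.
Through (12, −18) these give x + 2y = −24 and 2x + y = 6.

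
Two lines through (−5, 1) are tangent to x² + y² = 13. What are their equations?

Let a tangent through (−5, 1) have slope m. Its distance from (0, 0) must equal √13:
(5m − (−1))² = 13(m² + 1)
6m² + 5m − 6 = 0, so m = −3/2 or m = 2/3.
With m = −3/2: 3x + 2y = −13. With m = 2/3: 2x − 3y = −13.

3x + 2y = −13 and 2x − 3y = −13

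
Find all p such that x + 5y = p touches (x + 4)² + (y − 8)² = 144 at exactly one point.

p = 36 ± 12√26

The line touches the circle iff its distance from (−4, 8) is 12:
|1·(−4) + 5·8 − p| / √26 = 12
|p − (36)| = 12√26.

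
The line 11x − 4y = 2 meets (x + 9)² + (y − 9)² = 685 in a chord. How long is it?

Substitute y = (−2 + 11x)/4:
137x² − 548x − 8220 = 0  ⟹  x² − 4x − 60 = 0
x = 10 or x = −6, giving (10, 27) and (−6, −17).
|(10, 27) − (−6, −17)| = √((16)² + (44)²) = 4√137.

4√137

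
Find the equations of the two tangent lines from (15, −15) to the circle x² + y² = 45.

A line y − (−15) = m(x − (15)) is tangent when its distance from (0, 0) is 3√5:
[m·(−15) − (15)]² = 45(m² + 1)
2m² + 5m + 2 = 0, so m = −2 or m = −1/2.
With m = −2: 2x + y = 15. With m = −1/2: x + 2y = −15.

2x + y = 15 and x + 2y = −15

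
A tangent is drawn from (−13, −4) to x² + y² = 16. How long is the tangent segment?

13

With centre O = (0, 0), |OP|² = 185 and r² = 16.
By the tangent–radius right angle, tangent length = √(|PO|² − r²) = √169 = 13.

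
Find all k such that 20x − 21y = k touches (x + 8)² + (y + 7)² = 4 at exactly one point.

The line touches the circle iff its distance from (−8, −7) is 2:
|20·(−8) − 21·(−7) − k| / √841 = 2
|k − (−13)| = 2·29, so k = 45 or k = −71.

k = −71 or k = 45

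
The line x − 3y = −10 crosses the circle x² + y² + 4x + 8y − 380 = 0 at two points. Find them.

Express y = (10 + x)/3 and substitute into the circle:
10x² + 80x − 3080 = 0  ⟹  x² + 8x − 308 = 0
x = 14 or x = −22, giving (14, 8) and (−22, −4).

(−22, −4) and (14, 8)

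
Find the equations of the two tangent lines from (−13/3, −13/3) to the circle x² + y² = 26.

Write the tangent as mx − y + (−13/3 − m·(−13/3)) = 0 and set its distance from the centre to √26:
(13/3m − (13/3))² = 26(m² + 1)
5m² + 26m + 5 = 0, so m = −5 or m = −1/5.
With m = −5: 5x + y = −26. With m = −1/5: x + 5y = −26.

5x + y = −26 and x + 5y = −26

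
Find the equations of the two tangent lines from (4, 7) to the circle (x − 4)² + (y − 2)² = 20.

Write the tangent as mx − y + (7 − m·(4)) = 0 and set its distance from the centre to 2√5:
[m·(0) − (−5)]² = 20(m² + 1)
4m² − 1 = 0, so m = −1/2 or m = 1/2.
Through (4, 7) these give x + 2y = 18 and x − 2y = −10.

x + 2y = 18 and x − 2y = −10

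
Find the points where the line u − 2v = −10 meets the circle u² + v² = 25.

Express v = (10 + u)/2 and substitute into the circle:
5u² + 20u = 0  ⟹  u² + 4u = 0
u = 0 or u = −4, giving (0, 5) and (−4, 3).

(−4, 3) and (0, 5)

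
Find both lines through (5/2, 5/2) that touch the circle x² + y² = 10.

3x + y = 10 and x + 3y = 10

Let a tangent through (5/2, 5/2) have slope m. Its distance from (0, 0) must equal √10:
(−5/2m − (−5/2))² = 10(m² + 1)
3m² + 10m + 3 = 0, so m = −3 or m = −1/3.
Through (5/2, 5/2) these give 3x + y = 10 and x + 3y = 10.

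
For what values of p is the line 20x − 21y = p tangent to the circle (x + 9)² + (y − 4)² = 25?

For a tangent, require d(centre, line) = r = 5.
|20·(−9) − 21·4 − p| / √841 = 5
|p − (−264)| = 5·29, so p = −119 or p = −409.

p = −409 or p = −119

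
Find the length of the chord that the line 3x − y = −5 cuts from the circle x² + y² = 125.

7√10

The distance from (0, 0) to the line is 5/√10, and r² = 125.
Chord = 2√(r² − d²) = 2·√(245/2) = 7√10.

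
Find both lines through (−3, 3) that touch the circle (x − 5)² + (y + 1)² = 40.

Let a tangent through (−3, 3) have slope m. Its distance from (5, −1) must equal 2√10:
[m·(8) − (−4)]² = 40(m² + 1)
3m² + 8m − 3 = 0, so m = −3 or m = 1/3.
With m = −3: 3x + y = −6. With m = 1/3: x − 3y = −12.

3x + y = −6 and x − 3y = −12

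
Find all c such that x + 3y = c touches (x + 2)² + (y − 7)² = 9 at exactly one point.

The line touches the circle iff its distance from (−2, 7) is 3:
|1·(−2) + 3·7 − c| / √10 = 3
|c − (19)| = 3√10.

c = 19 ± 3√10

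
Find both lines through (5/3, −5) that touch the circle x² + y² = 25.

Let a tangent through (5/3, −5) have slope m. Its distance from (0, 0) must equal 5:
[m·(−5/3) − (5)]² = 25(m² + 1)
4m² − 3m = 0, so m = 3/4 or m = 0.
With m = 3/4: 3x − 4y = 25. With m = 0: y = −5.

3x − 4y = 25 and y = −5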